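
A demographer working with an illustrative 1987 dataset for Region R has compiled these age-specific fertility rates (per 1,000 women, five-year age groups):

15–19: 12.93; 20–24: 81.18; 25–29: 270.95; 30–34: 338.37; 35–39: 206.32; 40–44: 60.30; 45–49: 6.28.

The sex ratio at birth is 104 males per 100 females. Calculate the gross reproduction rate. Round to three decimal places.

Proportion female at birth = 100 / (100 + 104) = 0.49020.
Sum of ASFRs = 12.93 + 81.18 + 270.95 + 338.37 + 206.32 + 60.30 + 6.28 = 976.33
TFR = 5 × 976.33 / 1000 = 4.88165
GRR = 0.49020 × 4.88165 = 2.39298

2.393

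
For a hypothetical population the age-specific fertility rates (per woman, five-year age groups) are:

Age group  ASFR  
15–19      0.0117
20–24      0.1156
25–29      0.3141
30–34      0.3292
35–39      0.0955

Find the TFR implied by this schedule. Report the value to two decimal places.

Sum of ASFRs = 0.0117 + 0.1156 + 0.3141 + 0.3292 + 0.0955 = 0.8661
TFR = 5 × 0.8661 = 4.3305

4.33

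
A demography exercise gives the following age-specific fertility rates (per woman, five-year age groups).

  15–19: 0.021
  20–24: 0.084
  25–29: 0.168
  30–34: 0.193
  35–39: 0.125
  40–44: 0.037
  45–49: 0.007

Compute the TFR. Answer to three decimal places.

Sum of ASFRs = 0.021 + 0.084 + 0.168 + 0.193 + 0.125 + 0.037 + 0.007 = 0.635
TFR = 5 × 0.635 = 3.175

3.175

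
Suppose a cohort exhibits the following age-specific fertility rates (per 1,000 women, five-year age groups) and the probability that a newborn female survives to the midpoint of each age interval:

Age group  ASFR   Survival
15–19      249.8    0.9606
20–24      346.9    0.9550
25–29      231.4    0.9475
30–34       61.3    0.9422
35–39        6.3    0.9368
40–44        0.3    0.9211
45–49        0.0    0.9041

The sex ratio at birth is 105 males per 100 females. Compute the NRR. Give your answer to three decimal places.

Proportion female at birth = 100 / (100 + 105) = 0.48780.
Each age group contributes 5 × ASFR × survival:
  15–19: 5 × 249.8/1000 × 0.9606 = 1.19979
  20–24: 5 × 346.9/1000 × 0.9550 = 1.65645
  25–29: 5 × 231.4/1000 × 0.9475 = 1.09626
  30–34: 5 × 61.3/1000 × 0.9422 = 0.28878
  35–39: 5 × 6.3/1000 × 0.9368 = 0.02951
  40–44: 5 × 0.3/1000 × 0.9211 = 0.00138
  45–49: 5 × 0.0/1000 × 0.9041 = 0.00000
Sum = 4.27217
NRR = 0.48780 × 4.27217 = 2.08396

2.084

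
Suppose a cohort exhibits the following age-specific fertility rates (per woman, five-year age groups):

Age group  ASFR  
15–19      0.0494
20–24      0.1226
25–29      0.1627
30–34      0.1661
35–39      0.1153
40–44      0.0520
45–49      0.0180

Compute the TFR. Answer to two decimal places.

Sum of ASFRs = 0.0494 + 0.1226 + 0.1627 + 0.1661 + 0.1153 + 0.0520 + 0.0180 = 0.6861
TFR = 5 × 0.6861 = 3.4305

3.43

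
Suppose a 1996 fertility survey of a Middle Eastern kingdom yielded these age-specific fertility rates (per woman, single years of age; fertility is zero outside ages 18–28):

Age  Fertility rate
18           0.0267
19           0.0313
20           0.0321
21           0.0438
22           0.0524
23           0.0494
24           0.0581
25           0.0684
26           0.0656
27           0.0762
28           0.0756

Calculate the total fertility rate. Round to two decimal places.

Sum of ASFRs = 0.0267 + 0.0313 + 0.0321 + 0.0438 + 0.0524 + 0.0494 + 0.0581 + 0.0684 + 0.0656 + 0.0762 + 0.0756 = 0.5796
TFR = 0.5796

0.58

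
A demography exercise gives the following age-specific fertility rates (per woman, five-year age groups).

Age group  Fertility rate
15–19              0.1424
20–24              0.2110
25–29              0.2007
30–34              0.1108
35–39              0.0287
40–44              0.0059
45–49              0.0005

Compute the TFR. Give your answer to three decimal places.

Sum of ASFRs = 0.1424 + 0.2110 + 0.2007 + 0.1108 + 0.0287 + 0.0059 + 0.0005 = 0.7000
TFR = 5 × 0.7000 = 3.5

3.500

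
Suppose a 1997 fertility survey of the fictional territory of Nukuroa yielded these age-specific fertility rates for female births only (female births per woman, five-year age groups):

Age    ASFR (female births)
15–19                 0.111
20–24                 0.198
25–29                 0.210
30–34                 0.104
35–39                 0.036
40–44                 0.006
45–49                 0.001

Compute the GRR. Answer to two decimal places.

3.33

Sum of female ASFRs = 0.111 + 0.198 + 0.210 + 0.104 + 0.036 + 0.006 + 0.001 = 0.666
GRR = 5 × 0.666 = 3.33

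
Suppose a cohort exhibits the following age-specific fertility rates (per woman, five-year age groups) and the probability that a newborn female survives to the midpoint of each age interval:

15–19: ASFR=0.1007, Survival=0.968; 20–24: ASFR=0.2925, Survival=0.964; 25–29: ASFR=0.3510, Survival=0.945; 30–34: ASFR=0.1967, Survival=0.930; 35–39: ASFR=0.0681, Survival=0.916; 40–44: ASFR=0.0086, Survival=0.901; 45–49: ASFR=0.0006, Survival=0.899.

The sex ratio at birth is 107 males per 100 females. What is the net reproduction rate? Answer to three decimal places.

2.330

Proportion female at birth = 100 / (100 + 107) = 0.48309.
Survival-weighted fertility by age (5·fₓ·Sₓ):
  15–19: 5 × 0.1007 × 0.968 = 0.48739
  20–24: 5 × 0.2925 × 0.964 = 1.40985
  25–29: 5 × 0.3510 × 0.945 = 1.65848
  30–34: 5 × 0.1967 × 0.930 = 0.91466
  35–39: 5 × 0.0681 × 0.916 = 0.31190
  40–44: 5 × 0.0086 × 0.901 = 0.03874
  45–49: 5 × 0.0006 × 0.899 = 0.00270
Sum = 4.82372
NRR = 0.48309 × 4.82372 = 2.33029
An NRR exceeding 1 indicates intrinsic growth under these rates.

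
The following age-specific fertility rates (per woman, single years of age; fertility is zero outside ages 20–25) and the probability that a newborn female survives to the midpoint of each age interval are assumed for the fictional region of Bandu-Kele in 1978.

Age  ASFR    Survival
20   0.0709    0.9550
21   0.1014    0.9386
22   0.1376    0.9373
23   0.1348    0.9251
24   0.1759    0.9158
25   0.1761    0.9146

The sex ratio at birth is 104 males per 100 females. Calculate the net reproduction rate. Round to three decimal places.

0.362

Proportion female at birth = 100 / (100 + 104) = 0.49020.
Per-age-group product (1 × ASFR × survival probability):
  20: 1 × 0.0709 × 0.9550 = 0.06771
  21: 1 × 0.1014 × 0.9386 = 0.09517
  22: 1 × 0.1376 × 0.9373 = 0.12897
  23: 1 × 0.1348 × 0.9251 = 0.12470
  24: 1 × 0.1759 × 0.9158 = 0.16109
  25: 1 × 0.1761 × 0.9146 = 0.16106
Sum = 0.73870
NRR = 0.49020 × 0.73870 = 0.36211
With NRR below 1 the population is below replacement fertility.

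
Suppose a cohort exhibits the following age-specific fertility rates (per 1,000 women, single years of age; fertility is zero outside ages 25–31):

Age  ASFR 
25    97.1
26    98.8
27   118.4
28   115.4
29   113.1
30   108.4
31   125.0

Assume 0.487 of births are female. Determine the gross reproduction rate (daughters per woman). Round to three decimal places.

Proportion female at birth = 0.487.
Sum of ASFRs = 97.1 + 98.8 + 118.4 + 115.4 + 113.1 + 108.4 + 125.0 = 776.2
TFR = 776.2 / 1000 = 0.7762
GRR = 0.487 × 0.7762 = 0.37801

0.378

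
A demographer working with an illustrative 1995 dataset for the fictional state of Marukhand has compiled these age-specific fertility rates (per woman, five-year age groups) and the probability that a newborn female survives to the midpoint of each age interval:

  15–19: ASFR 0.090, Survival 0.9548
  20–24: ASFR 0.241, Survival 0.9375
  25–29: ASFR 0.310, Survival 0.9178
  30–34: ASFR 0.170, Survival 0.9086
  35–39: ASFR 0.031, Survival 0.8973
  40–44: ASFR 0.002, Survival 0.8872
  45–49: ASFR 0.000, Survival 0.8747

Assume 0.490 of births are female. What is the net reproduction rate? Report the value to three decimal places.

Proportion female at birth = 0.490.
Weighting each age-specific rate by interval width and survival:
  15–19: 5 × 0.090 × 0.9548 = 0.42966
  20–24: 5 × 0.241 × 0.9375 = 1.12969
  25–29: 5 × 0.310 × 0.9178 = 1.42259
  30–34: 5 × 0.170 × 0.9086 = 0.77231
  35–39: 5 × 0.031 × 0.8973 = 0.13908
  40–44: 5 × 0.002 × 0.8872 = 0.00887
  45–49: 5 × 0.000 × 0.8747 = 0.00000
Sum = 3.90220
NRR = 0.490 × 3.90220 = 1.91208
An NRR exceeding 1 indicates intrinsic growth under these rates.

1.912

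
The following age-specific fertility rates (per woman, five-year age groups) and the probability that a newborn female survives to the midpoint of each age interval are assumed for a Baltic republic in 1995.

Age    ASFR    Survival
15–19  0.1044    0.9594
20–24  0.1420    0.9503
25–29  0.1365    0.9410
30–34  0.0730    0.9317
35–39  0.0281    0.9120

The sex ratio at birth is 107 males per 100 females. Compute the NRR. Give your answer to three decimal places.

Proportion female at birth = 100 / (100 + 107) = 0.48309.
Each age group contributes 5 × ASFR × survival:
  15–19: 5 × 0.1044 × 0.9594 = 0.50081
  20–24: 5 × 0.1420 × 0.9503 = 0.67471
  25–29: 5 × 0.1365 × 0.9410 = 0.64223
  30–34: 5 × 0.0730 × 0.9317 = 0.34007
  35–39: 5 × 0.0281 × 0.9120 = 0.12814
Sum = 2.28596
NRR = 0.48309 × 2.28596 = 1.10432

1.104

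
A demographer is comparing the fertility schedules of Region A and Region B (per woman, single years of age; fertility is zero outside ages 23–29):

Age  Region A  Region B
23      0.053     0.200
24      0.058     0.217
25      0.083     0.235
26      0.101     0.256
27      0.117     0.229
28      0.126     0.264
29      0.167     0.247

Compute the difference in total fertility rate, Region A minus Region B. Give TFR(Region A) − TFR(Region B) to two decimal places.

Region A:
  Sum of ASFRs = 0.053 + 0.058 + 0.083 + 0.101 + 0.117 + 0.126 + 0.167 = 0.705
  TFR = 0.705
Region B:
  Sum of ASFRs = 0.200 + 0.217 + 0.235 + 0.256 + 0.229 + 0.264 + 0.247 = 1.648
  TFR = 1.648
Difference = 0.705 − 1.648 = -0.943

-0.94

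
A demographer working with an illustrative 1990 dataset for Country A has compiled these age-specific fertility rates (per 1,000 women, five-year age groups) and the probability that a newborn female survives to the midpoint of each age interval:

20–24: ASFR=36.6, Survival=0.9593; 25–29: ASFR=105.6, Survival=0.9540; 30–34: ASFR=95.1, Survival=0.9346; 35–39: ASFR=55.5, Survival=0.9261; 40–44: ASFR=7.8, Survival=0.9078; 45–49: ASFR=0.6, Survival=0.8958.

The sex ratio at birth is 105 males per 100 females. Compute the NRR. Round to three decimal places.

Proportion female at birth = 100 / (100 + 105) = 0.48780.
Per-age-group product (5 × ASFR × survival probability):
  20–24: 5 × 36.6/1000 × 0.9593 = 0.17555
  25–29: 5 × 105.6/1000 × 0.9540 = 0.50371
  30–34: 5 × 95.1/1000 × 0.9346 = 0.44440
  35–39: 5 × 55.5/1000 × 0.9261 = 0.25699
  40–44: 5 × 7.8/1000 × 0.9078 = 0.03540
  45–49: 5 × 0.6/1000 × 0.8958 = 0.00269
Sum = 1.41874
NRR = 0.48780 × 1.41874 = 0.69206
NRR < 1, so the cohort does not fully replace itself.

0.692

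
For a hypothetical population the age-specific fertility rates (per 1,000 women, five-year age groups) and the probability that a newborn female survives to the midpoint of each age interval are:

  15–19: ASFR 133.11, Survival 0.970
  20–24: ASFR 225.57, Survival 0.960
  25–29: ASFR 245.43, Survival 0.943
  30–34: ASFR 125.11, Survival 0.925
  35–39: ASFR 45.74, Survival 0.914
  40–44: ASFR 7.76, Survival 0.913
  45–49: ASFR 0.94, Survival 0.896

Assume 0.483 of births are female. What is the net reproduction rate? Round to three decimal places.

Proportion female at birth = 0.483.
Weighting each age-specific rate by interval width and survival:
  15–19: 5 × 133.11/1000 × 0.970 = 0.64558
  20–24: 5 × 225.57/1000 × 0.960 = 1.08274
  25–29: 5 × 245.43/1000 × 0.943 = 1.15720
  30–34: 5 × 125.11/1000 × 0.925 = 0.57863
  35–39: 5 × 45.74/1000 × 0.914 = 0.20903
  40–44: 5 × 7.76/1000 × 0.913 = 0.03542
  45–49: 5 × 0.94/1000 × 0.896 = 0.00421
Sum = 3.71281
NRR = 0.483 × 3.71281 = 1.79329

1.793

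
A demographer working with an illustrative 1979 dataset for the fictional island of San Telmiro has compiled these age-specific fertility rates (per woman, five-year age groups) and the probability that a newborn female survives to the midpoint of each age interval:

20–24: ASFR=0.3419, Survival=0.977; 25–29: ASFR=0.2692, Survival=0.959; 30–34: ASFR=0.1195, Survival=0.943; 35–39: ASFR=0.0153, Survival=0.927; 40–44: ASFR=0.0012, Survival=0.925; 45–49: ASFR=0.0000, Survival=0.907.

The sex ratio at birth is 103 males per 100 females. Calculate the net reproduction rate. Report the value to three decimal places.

Proportion female at birth = 100 / (100 + 103) = 0.49261.
Per-age-group product (5 × ASFR × survival probability):
  20–24: 5 × 0.3419 × 0.977 = 1.67018
  25–29: 5 × 0.2692 × 0.959 = 1.29081
  30–34: 5 × 0.1195 × 0.943 = 0.56344
  35–39: 5 × 0.0153 × 0.927 = 0.07092
  40–44: 5 × 0.0012 × 0.925 = 0.00555
  45–49: 5 × 0.0000 × 0.907 = 0.00000
Sum = 3.60090
NRR = 0.49261 × 3.60090 = 1.77384
With NRR above 1 the population is above replacement fertility.

1.774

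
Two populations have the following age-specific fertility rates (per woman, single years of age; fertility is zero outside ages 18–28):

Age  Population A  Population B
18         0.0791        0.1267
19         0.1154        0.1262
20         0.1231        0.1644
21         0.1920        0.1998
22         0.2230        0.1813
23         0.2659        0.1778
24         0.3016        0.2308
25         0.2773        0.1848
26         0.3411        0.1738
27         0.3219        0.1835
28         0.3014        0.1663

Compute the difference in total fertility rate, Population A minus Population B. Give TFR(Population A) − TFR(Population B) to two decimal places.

0.63

Population A:
  Sum of ASFRs = 0.0791 + 0.1154 + 0.1231 + 0.1920 + 0.2230 + 0.2659 + 0.3016 + 0.2773 + 0.3411 + 0.3219 + 0.3014 = 2.5418
  TFR = 2.5418
Population B:
  Sum of ASFRs = 0.1267 + 0.1262 + 0.1644 + 0.1998 + 0.1813 + 0.1778 + 0.2308 + 0.1848 + 0.1738 + 0.1835 + 0.1663 = 1.9154
  TFR = 1.9154
Difference = 2.5418 − 1.9154 = 0.6264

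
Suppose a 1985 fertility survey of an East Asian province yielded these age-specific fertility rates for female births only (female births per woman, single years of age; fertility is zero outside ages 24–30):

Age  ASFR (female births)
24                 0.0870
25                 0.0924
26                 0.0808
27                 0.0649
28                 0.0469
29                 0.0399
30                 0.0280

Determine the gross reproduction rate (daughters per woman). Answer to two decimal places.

0.44

Sum of female ASFRs = 0.0870 + 0.0924 + 0.0808 + 0.0649 + 0.0469 + 0.0399 + 0.0280 = 0.4399
GRR = 0.4399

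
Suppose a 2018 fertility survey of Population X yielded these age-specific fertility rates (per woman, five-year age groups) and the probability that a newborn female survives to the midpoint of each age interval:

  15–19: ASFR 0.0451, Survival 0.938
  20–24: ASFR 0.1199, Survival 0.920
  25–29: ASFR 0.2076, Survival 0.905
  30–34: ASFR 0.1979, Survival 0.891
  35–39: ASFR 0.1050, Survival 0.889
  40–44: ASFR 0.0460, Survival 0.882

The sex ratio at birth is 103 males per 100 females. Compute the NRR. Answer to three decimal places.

Proportion female at birth = 100 / (100 + 103) = 0.49261.
Survival-weighted fertility by age (5·fₓ·Sₓ):
  15–19: 5 × 0.0451 × 0.938 = 0.21152
  20–24: 5 × 0.1199 × 0.920 = 0.55154
  25–29: 5 × 0.2076 × 0.905 = 0.93939
  30–34: 5 × 0.1979 × 0.891 = 0.88164
  35–39: 5 × 0.1050 × 0.889 = 0.46673
  40–44: 5 × 0.0460 × 0.882 = 0.20286
Sum = 3.25368
NRR = 0.49261 × 3.25368 = 1.60280
An NRR exceeding 1 indicates intrinsic growth under these rates.

1.603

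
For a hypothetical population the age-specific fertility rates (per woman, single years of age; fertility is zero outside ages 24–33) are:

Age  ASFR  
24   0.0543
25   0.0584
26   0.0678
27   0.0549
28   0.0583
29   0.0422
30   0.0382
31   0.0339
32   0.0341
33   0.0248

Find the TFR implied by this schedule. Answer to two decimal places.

Sum of ASFRs = 0.0543 + 0.0584 + 0.0678 + 0.0549 + 0.0583 + 0.0422 + 0.0382 + 0.0339 + 0.0341 + 0.0248 = 0.4669
TFR = 0.4669

0.47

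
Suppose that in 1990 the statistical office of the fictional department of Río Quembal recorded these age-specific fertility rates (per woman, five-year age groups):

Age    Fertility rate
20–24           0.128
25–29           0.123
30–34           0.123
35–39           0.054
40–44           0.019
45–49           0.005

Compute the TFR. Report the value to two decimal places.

Sum of ASFRs = 0.128 + 0.123 + 0.123 + 0.054 + 0.019 + 0.005 = 0.452
TFR = 5 × 0.452 = 2.26

2.26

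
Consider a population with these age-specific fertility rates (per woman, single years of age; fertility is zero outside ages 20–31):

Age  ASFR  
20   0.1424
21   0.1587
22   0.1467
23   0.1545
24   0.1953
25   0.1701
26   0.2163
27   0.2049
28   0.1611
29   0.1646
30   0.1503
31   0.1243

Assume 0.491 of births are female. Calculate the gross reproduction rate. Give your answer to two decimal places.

0.98

Proportion female at birth = 0.491.
Sum of ASFRs = 0.1424 + 0.1587 + 0.1467 + 0.1545 + 0.1953 + 0.1701 + 0.2163 + 0.2049 + 0.1611 + 0.1646 + 0.1503 + 0.1243 = 1.9892
TFR = 1.9892
GRR = 0.491 × 1.9892 = 0.97670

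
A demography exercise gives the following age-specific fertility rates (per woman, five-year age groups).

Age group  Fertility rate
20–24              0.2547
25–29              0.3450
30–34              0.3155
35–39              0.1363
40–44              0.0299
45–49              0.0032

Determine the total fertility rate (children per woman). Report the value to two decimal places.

5.42

Sum of ASFRs = 0.2547 + 0.3450 + 0.3155 + 0.1363 + 0.0299 + 0.0032 = 1.0846
TFR = 5 × 1.0846 = 5.423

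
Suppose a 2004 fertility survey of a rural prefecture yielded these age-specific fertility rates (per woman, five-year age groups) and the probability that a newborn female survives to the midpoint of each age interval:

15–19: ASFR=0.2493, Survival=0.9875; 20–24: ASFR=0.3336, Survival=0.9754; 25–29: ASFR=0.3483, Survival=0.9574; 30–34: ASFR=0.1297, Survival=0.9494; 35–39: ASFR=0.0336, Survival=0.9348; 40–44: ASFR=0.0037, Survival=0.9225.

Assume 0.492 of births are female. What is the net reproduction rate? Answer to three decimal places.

2.615

Proportion female at birth = 0.492.
Survival-weighted fertility by age (5·fₓ·Sₓ):
  15–19: 5 × 0.2493 × 0.9875 = 1.23092
  20–24: 5 × 0.3336 × 0.9754 = 1.62697
  25–29: 5 × 0.3483 × 0.9574 = 1.66731
  30–34: 5 × 0.1297 × 0.9494 = 0.61569
  35–39: 5 × 0.0336 × 0.9348 = 0.15705
  40–44: 5 × 0.0037 × 0.9225 = 0.01707
Sum = 5.31501
NRR = 0.492 × 5.31501 = 2.61498
An NRR exceeding 1 indicates intrinsic growth under these rates.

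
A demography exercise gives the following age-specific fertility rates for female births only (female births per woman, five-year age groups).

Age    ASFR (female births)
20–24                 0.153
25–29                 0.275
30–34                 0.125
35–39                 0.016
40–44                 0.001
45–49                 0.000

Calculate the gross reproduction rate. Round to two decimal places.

Sum of female ASFRs = 0.153 + 0.275 + 0.125 + 0.016 + 0.001 + 0.000 = 0.570
GRR = 5 × 0.570 = 2.85

2.85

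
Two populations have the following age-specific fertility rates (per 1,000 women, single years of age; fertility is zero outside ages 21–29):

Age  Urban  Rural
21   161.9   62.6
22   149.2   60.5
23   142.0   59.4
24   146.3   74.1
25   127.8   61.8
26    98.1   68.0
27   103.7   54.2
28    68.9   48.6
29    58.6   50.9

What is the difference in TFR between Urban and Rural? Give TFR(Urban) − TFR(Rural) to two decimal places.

0.52

Urban:
  Sum of ASFRs = 161.9 + 149.2 + 142.0 + 146.3 + 127.8 + 98.1 + 103.7 + 68.9 + 58.6 = 1056.5
  TFR = 1056.5 / 1000 = 1.0565
Rural:
  Sum of ASFRs = 62.6 + 60.5 + 59.4 + 74.1 + 61.8 + 68.0 + 54.2 + 48.6 + 50.9 = 540.1
  TFR = 540.1 / 1000 = 0.5401
Difference = 1.0565 − 0.5401 = 0.5164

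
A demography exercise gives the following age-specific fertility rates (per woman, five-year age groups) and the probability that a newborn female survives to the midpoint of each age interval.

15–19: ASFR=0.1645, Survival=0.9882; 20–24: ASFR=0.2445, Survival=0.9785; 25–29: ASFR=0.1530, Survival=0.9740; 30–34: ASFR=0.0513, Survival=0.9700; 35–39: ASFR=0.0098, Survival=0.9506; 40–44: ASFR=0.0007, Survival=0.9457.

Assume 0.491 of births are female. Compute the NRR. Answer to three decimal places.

Proportion female at birth = 0.491.
Weighting each age-specific rate by interval width and survival:
  15–19: 5 × 0.1645 × 0.9882 = 0.81279
  20–24: 5 × 0.2445 × 0.9785 = 1.19622
  25–29: 5 × 0.1530 × 0.9740 = 0.74511
  30–34: 5 × 0.0513 × 0.9700 = 0.24881
  35–39: 5 × 0.0098 × 0.9506 = 0.04658
  40–44: 5 × 0.0007 × 0.9457 = 0.00331
Sum = 3.05282
NRR = 0.491 × 3.05282 = 1.49893

1.499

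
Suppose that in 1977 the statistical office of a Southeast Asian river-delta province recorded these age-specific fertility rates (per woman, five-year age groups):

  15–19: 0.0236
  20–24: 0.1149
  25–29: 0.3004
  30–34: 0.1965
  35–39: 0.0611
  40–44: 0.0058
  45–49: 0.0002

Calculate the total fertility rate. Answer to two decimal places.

3.51

Sum of ASFRs = 0.0236 + 0.1149 + 0.3004 + 0.1965 + 0.0611 + 0.0058 + 0.0002 = 0.7025
TFR = 5 × 0.7025 = 3.5125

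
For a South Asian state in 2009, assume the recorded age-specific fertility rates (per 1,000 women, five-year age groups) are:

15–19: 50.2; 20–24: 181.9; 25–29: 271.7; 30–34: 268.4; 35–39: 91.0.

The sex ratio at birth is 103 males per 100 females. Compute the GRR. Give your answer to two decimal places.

Proportion female at birth = 100 / (100 + 103) = 0.49261.
Sum of ASFRs = 50.2 + 181.9 + 271.7 + 268.4 + 91.0 = 863.2
TFR = 5 × 863.2 / 1000 = 4.316
GRR = 0.49261 × 4.316 = 2.12610

2.13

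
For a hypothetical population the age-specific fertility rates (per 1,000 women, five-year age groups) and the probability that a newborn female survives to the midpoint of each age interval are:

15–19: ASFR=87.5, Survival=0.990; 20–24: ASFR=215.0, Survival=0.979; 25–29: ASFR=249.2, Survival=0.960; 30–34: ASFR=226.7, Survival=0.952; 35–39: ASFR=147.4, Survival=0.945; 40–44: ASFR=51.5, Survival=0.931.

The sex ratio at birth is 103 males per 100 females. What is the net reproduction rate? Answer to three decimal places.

Proportion female at birth = 100 / (100 + 103) = 0.49261.
Each age group contributes 5 × ASFR × survival:
  15–19: 5 × 87.5/1000 × 0.990 = 0.43313
  20–24: 5 × 215.0/1000 × 0.979 = 1.05243
  25–29: 5 × 249.2/1000 × 0.960 = 1.19616
  30–34: 5 × 226.7/1000 × 0.952 = 1.07909
  35–39: 5 × 147.4/1000 × 0.945 = 0.69647
  40–44: 5 × 51.5/1000 × 0.931 = 0.23973
Sum = 4.69701
NRR = 0.49261 × 4.69701 = 2.31379

2.314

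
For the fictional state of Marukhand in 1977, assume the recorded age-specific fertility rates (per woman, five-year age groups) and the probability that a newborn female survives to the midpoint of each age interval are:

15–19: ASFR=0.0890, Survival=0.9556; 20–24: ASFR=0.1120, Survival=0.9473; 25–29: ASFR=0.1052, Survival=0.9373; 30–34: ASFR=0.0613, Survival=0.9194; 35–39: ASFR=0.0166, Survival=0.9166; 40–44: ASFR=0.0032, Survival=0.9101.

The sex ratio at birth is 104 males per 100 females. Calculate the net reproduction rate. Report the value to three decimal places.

Proportion female at birth = 100 / (100 + 104) = 0.49020.
Weighting each age-specific rate by interval width and survival:
  15–19: 5 × 0.0890 × 0.9556 = 0.42524
  20–24: 5 × 0.1120 × 0.9473 = 0.53049
  25–29: 5 × 0.1052 × 0.9373 = 0.49302
  30–34: 5 × 0.0613 × 0.9194 = 0.28180
  35–39: 5 × 0.0166 × 0.9166 = 0.07608
  40–44: 5 × 0.0032 × 0.9101 = 0.01456
Sum = 1.82119
NRR = 0.49020 × 1.82119 = 0.89275
An NRR under 1 implies long-run decline under these rates.

0.893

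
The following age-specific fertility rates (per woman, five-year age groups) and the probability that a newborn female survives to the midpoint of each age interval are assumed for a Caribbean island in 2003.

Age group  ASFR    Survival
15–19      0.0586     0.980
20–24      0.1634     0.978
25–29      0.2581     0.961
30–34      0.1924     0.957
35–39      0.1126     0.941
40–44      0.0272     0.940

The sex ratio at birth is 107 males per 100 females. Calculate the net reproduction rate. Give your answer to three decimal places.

1.886

Proportion female at birth = 100 / (100 + 107) = 0.48309.
Survival-weighted fertility by age (5·fₓ·Sₓ):
  15–19: 5 × 0.0586 × 0.980 = 0.28714
  20–24: 5 × 0.1634 × 0.978 = 0.79903
  25–29: 5 × 0.2581 × 0.961 = 1.24017
  30–34: 5 × 0.1924 × 0.957 = 0.92063
  35–39: 5 × 0.1126 × 0.941 = 0.52978
  40–44: 5 × 0.0272 × 0.940 = 0.12784
Sum = 3.90459
NRR = 0.48309 × 3.90459 = 1.88627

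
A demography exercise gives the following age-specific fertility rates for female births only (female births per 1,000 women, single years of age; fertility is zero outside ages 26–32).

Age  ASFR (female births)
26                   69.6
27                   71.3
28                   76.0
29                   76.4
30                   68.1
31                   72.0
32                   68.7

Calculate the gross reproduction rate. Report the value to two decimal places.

Sum of female ASFRs = 69.6 + 71.3 + 76.0 + 76.4 + 68.1 + 72.0 + 68.7 = 502.1
GRR = 502.1 / 1000 = 0.5021

0.50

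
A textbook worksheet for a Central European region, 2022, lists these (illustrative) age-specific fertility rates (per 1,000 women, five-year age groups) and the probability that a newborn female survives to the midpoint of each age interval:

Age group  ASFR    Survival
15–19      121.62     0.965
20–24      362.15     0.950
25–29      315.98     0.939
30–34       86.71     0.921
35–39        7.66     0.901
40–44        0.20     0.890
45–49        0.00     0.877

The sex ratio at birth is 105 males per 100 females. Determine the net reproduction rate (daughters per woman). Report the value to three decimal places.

2.061

Proportion female at birth = 100 / (100 + 105) = 0.48780.
Survival-weighted fertility by age (5·fₓ·Sₓ):
  15–19: 5 × 121.62/1000 × 0.965 = 0.58682
  20–24: 5 × 362.15/1000 × 0.950 = 1.72021
  25–29: 5 × 315.98/1000 × 0.939 = 1.48353
  30–34: 5 × 86.71/1000 × 0.921 = 0.39930
  35–39: 5 × 7.66/1000 × 0.901 = 0.03451
  40–44: 5 × 0.20/1000 × 0.890 = 0.00089
  45–49: 5 × 0.00/1000 × 0.877 = 0.00000
Sum = 4.22526
NRR = 0.48780 × 4.22526 = 2.06108
With NRR above 1 the population is above replacement fertility.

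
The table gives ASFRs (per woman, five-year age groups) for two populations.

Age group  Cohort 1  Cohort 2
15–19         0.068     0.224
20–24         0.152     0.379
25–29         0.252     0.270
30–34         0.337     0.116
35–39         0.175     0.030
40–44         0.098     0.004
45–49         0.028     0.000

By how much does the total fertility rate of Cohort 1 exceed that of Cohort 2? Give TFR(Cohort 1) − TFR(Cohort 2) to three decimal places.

0.435

Cohort 1:
  Sum of ASFRs = 0.068 + 0.152 + 0.252 + 0.337 + 0.175 + 0.098 + 0.028 = 1.110
  TFR = 5 × 1.110 = 5.55
Cohort 2:
  Sum of ASFRs = 0.224 + 0.379 + 0.270 + 0.116 + 0.030 + 0.004 + 0.000 = 1.023
  TFR = 5 × 1.023 = 5.115
Difference = 5.55 − 5.115 = 0.435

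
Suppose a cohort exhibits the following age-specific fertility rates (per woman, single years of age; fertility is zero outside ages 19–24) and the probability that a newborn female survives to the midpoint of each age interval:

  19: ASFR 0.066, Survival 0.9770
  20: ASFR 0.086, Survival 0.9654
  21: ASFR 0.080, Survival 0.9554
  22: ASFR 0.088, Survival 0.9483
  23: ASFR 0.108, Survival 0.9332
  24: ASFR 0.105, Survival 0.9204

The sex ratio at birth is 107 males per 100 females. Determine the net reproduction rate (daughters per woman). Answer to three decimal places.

Proportion female at birth = 100 / (100 + 107) = 0.48309.
Each age group contributes 1 × ASFR × survival:
  19: 1 × 0.066 × 0.9770 = 0.06448
  20: 1 × 0.086 × 0.9654 = 0.08302
  21: 1 × 0.080 × 0.9554 = 0.07643
  22: 1 × 0.088 × 0.9483 = 0.08345
  23: 1 × 0.108 × 0.9332 = 0.10079
  24: 1 × 0.105 × 0.9204 = 0.09664
Sum = 0.50481
NRR = 0.48309 × 0.50481 = 0.24387

0.244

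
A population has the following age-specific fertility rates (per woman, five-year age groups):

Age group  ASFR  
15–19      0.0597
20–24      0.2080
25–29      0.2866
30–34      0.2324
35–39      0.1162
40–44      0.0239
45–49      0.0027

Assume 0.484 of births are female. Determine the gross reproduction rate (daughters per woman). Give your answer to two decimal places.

Proportion female at birth = 0.484.
Sum of ASFRs = 0.0597 + 0.2080 + 0.2866 + 0.2324 + 0.1162 + 0.0239 + 0.0027 = 0.9295
TFR = 5 × 0.9295 = 4.6475
GRR = 0.484 × 4.6475 = 2.24939

2.25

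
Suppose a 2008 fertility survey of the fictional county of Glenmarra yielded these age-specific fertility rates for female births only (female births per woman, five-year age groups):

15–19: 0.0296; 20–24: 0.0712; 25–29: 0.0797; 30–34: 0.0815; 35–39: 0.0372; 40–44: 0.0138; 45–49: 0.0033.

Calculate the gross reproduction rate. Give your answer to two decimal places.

Sum of female ASFRs = 0.0296 + 0.0712 + 0.0797 + 0.0815 + 0.0372 + 0.0138 + 0.0033 = 0.3163
GRR = 5 × 0.3163 = 1.5815

1.58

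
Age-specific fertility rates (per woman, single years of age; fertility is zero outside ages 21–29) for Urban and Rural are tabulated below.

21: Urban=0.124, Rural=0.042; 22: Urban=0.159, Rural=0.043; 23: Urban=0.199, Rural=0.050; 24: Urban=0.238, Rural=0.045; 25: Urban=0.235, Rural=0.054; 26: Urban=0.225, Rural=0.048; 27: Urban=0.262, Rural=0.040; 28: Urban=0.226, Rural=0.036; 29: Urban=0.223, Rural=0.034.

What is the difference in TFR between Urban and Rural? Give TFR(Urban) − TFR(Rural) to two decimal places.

Urban:
  Sum of ASFRs = 0.124 + 0.159 + 0.199 + 0.238 + 0.235 + 0.225 + 0.262 + 0.226 + 0.223 = 1.891
  TFR = 1.891
Rural:
  Sum of ASFRs = 0.042 + 0.043 + 0.050 + 0.045 + 0.054 + 0.048 + 0.040 + 0.036 + 0.034 = 0.392
  TFR = 0.392
Difference = 1.891 − 0.392 = 1.499

1.50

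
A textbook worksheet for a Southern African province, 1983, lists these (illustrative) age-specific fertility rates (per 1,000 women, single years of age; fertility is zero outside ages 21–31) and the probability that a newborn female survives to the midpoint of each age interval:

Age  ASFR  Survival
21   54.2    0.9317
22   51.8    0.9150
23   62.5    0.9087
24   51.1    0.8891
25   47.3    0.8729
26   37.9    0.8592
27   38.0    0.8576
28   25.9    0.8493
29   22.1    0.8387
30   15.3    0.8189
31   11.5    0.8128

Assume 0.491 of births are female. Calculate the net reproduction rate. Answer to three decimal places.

Proportion female at birth = 0.491.
Survival-weighted fertility by age (1·fₓ·Sₓ):
  21: 1 × 54.2/1000 × 0.9317 = 0.05050
  22: 1 × 51.8/1000 × 0.9150 = 0.04740
  23: 1 × 62.5/1000 × 0.9087 = 0.05679
  24: 1 × 51.1/1000 × 0.8891 = 0.04543
  25: 1 × 47.3/1000 × 0.8729 = 0.04129
  26: 1 × 37.9/1000 × 0.8592 = 0.03256
  27: 1 × 38.0/1000 × 0.8576 = 0.03259
  28: 1 × 25.9/1000 × 0.8493 = 0.02200
  29: 1 × 22.1/1000 × 0.8387 = 0.01854
  30: 1 × 15.3/1000 × 0.8189 = 0.01253
  31: 1 × 11.5/1000 × 0.8128 = 0.00935
Sum = 0.36898
NRR = 0.491 × 0.36898 = 0.18117

0.181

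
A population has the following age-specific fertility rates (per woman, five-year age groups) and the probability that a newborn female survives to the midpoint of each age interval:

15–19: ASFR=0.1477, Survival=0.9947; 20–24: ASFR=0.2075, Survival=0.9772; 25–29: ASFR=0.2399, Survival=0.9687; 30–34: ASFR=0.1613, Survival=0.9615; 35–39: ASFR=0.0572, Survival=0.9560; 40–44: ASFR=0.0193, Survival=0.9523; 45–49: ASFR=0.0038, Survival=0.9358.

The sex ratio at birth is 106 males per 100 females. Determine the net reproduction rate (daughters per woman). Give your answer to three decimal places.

Proportion female at birth = 100 / (100 + 106) = 0.48544.
Survival-weighted fertility by age (5·fₓ·Sₓ):
  15–19: 5 × 0.1477 × 0.9947 = 0.73459
  20–24: 5 × 0.2075 × 0.9772 = 1.01385
  25–29: 5 × 0.2399 × 0.9687 = 1.16196
  30–34: 5 × 0.1613 × 0.9615 = 0.77545
  35–39: 5 × 0.0572 × 0.9560 = 0.27342
  40–44: 5 × 0.0193 × 0.9523 = 0.09190
  45–49: 5 × 0.0038 × 0.9358 = 0.01778
Sum = 4.06895
NRR = 0.48544 × 4.06895 = 1.97523

1.975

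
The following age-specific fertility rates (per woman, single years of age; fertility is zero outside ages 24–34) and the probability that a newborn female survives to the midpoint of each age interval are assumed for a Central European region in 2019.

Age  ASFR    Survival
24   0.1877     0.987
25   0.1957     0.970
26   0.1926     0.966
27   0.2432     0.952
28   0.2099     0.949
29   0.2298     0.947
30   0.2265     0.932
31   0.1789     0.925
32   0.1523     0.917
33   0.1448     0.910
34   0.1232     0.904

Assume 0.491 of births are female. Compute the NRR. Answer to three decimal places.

Proportion female at birth = 0.491.
Survival-weighted fertility by age (1·fₓ·Sₓ):
  24: 1 × 0.1877 × 0.987 = 0.18526
  25: 1 × 0.1957 × 0.970 = 0.18983
  26: 1 × 0.1926 × 0.966 = 0.18605
  27: 1 × 0.2432 × 0.952 = 0.23153
  28: 1 × 0.2099 × 0.949 = 0.19920
  29: 1 × 0.2298 × 0.947 = 0.21762
  30: 1 × 0.2265 × 0.932 = 0.21110
  31: 1 × 0.1789 × 0.925 = 0.16548
  32: 1 × 0.1523 × 0.917 = 0.13966
  33: 1 × 0.1448 × 0.910 = 0.13177
  34: 1 × 0.1232 × 0.904 = 0.11137
Sum = 1.96887
NRR = 0.491 × 1.96887 = 0.96672

0.967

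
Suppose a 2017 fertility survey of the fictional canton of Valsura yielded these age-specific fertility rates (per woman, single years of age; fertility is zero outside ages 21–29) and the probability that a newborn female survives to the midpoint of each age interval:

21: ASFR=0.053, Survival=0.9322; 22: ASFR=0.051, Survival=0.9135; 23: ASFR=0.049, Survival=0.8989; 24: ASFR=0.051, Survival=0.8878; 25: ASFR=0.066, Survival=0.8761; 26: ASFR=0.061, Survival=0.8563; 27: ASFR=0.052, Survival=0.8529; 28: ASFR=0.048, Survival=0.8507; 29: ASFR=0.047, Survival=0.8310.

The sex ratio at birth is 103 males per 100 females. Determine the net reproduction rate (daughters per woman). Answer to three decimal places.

Proportion female at birth = 100 / (100 + 103) = 0.49261.
Per-age-group product (1 × ASFR × survival probability):
  21: 1 × 0.053 × 0.9322 = 0.04941
  22: 1 × 0.051 × 0.9135 = 0.04659
  23: 1 × 0.049 × 0.8989 = 0.04405
  24: 1 × 0.051 × 0.8878 = 0.04528
  25: 1 × 0.066 × 0.8761 = 0.05782
  26: 1 × 0.061 × 0.8563 = 0.05223
  27: 1 × 0.052 × 0.8529 = 0.04435
  28: 1 × 0.048 × 0.8507 = 0.04083
  29: 1 × 0.047 × 0.8310 = 0.03906
Sum = 0.41962
NRR = 0.49261 × 0.41962 = 0.20671
An NRR under 1 implies long-run decline under these rates.

0.207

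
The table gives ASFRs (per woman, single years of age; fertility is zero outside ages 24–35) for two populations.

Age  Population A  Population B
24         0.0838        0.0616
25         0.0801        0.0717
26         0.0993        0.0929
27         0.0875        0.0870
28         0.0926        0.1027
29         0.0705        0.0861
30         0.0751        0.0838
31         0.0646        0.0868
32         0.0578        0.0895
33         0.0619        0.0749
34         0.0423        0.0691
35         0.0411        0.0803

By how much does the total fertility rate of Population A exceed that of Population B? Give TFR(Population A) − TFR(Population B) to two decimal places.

-0.13

Population A:
  Sum of ASFRs = 0.0838 + 0.0801 + 0.0993 + 0.0875 + 0.0926 + 0.0705 + 0.0751 + 0.0646 + 0.0578 + 0.0619 + 0.0423 + 0.0411 = 0.8566
  TFR = 0.8566
Population B:
  Sum of ASFRs = 0.0616 + 0.0717 + 0.0929 + 0.0870 + 0.1027 + 0.0861 + 0.0838 + 0.0868 + 0.0895 + 0.0749 + 0.0691 + 0.0803 = 0.9864
  TFR = 0.9864
Difference = 0.8566 − 0.9864 = -0.1298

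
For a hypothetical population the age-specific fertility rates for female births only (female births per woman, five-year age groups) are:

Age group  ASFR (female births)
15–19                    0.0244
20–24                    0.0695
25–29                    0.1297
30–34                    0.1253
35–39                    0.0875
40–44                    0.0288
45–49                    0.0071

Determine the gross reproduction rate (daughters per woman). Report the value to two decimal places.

2.36

Sum of female ASFRs = 0.0244 + 0.0695 + 0.1297 + 0.1253 + 0.0875 + 0.0288 + 0.0071 = 0.4723
GRR = 5 × 0.4723 = 2.3615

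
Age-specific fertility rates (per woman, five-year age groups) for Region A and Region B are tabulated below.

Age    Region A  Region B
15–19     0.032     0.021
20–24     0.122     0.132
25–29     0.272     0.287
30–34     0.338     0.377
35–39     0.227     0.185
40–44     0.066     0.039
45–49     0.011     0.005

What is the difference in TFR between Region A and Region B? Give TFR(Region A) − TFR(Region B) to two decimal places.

Region A:
  Sum of ASFRs = 0.032 + 0.122 + 0.272 + 0.338 + 0.227 + 0.066 + 0.011 = 1.068
  TFR = 5 × 1.068 = 5.34
Region B:
  Sum of ASFRs = 0.021 + 0.132 + 0.287 + 0.377 + 0.185 + 0.039 + 0.005 = 1.046
  TFR = 5 × 1.046 = 5.23
Difference = 5.34 − 5.23 = 0.11

0.11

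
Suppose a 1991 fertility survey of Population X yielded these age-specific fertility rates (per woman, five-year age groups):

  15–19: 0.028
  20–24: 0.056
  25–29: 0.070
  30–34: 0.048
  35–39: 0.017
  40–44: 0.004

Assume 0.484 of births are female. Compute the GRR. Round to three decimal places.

0.540

Proportion female at birth = 0.484.
Sum of ASFRs = 0.028 + 0.056 + 0.070 + 0.048 + 0.017 + 0.004 = 0.223
TFR = 5 × 0.223 = 1.115
GRR = 0.484 × 1.115 = 0.53966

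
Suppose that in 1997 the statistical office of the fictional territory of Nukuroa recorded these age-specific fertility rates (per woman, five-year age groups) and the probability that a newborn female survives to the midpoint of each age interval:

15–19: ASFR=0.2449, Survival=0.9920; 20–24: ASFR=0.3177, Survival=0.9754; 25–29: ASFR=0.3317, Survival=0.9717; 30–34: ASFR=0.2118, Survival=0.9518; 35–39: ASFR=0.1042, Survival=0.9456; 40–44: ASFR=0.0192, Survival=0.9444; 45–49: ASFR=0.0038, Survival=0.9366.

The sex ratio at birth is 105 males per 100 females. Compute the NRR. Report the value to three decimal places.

Proportion female at birth = 100 / (100 + 105) = 0.48780.
Each age group contributes 5 × ASFR × survival:
  15–19: 5 × 0.2449 × 0.9920 = 1.21470
  20–24: 5 × 0.3177 × 0.9754 = 1.54942
  25–29: 5 × 0.3317 × 0.9717 = 1.61156
  30–34: 5 × 0.2118 × 0.9518 = 1.00796
  35–39: 5 × 0.1042 × 0.9456 = 0.49266
  40–44: 5 × 0.0192 × 0.9444 = 0.09066
  45–49: 5 × 0.0038 × 0.9366 = 0.01780
Sum = 5.98476
NRR = 0.48780 × 5.98476 = 2.91937

2.919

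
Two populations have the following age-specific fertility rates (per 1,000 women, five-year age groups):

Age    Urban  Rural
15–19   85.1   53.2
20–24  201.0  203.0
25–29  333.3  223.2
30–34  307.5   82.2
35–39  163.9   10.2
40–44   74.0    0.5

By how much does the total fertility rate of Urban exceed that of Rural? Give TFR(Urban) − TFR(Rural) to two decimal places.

Urban:
  Sum of ASFRs = 85.1 + 201.0 + 333.3 + 307.5 + 163.9 + 74.0 = 1164.8
  TFR = 5 × 1164.8 / 1000 = 5.824
Rural:
  Sum of ASFRs = 53.2 + 203.0 + 223.2 + 82.2 + 10.2 + 0.5 = 572.3
  TFR = 5 × 572.3 / 1000 = 2.8615
Difference = 5.824 − 2.8615 = 2.9625

2.96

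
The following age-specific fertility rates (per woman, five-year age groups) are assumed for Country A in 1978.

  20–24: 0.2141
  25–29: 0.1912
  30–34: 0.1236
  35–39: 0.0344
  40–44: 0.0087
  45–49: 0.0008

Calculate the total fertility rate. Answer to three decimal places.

Sum of ASFRs = 0.2141 + 0.1912 + 0.1236 + 0.0344 + 0.0087 + 0.0008 = 0.5728
TFR = 5 × 0.5728 = 2.864

2.864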